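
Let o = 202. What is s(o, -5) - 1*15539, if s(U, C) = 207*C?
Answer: -16574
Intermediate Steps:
s(o, -5) - 1*15539 = 207*(-5) - 1*15539 = -1035 - 15539 = -16574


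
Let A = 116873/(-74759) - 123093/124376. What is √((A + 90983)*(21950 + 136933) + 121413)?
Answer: 9*√3857307602927646914717241158/4649112692 ≈ 1.2023e+5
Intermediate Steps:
A = -23738505835/9298225384 (A = 116873*(-1/74759) - 123093*1/124376 = -116873/74759 - 123093/124376 = -23738505835/9298225384 ≈ -2.5530)
√((A + 90983)*(21950 + 136933) + 121413) = √((-23738505835/9298225384 + 90983)*(21950 + 136933) + 121413) = √((845956701606637/9298225384)*158883 + 121413) = √(134408138621367306471/9298225384 + 121413) = √(134409267546805854063/9298225384) = 9*√3857307602927646914717241158/4649112692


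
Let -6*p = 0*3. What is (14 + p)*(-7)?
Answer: -98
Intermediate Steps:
p = 0 (p = -0*3 = -1/6*0 = 0)
(14 + p)*(-7) = (14 + 0)*(-7) = 14*(-7) = -98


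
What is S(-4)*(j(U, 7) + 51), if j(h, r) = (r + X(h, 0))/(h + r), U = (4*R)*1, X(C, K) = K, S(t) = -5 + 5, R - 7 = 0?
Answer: 0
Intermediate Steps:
R = 7 (R = 7 + 0 = 7)
S(t) = 0
U = 28 (U = (4*7)*1 = 28*1 = 28)
j(h, r) = r/(h + r) (j(h, r) = (r + 0)/(h + r) = r/(h + r))
S(-4)*(j(U, 7) + 51) = 0*(7/(28 + 7) + 51) = 0*(7/35 + 51) = 0*(7*(1/35) + 51) = 0*(⅕ + 51) = 0*(256/5) = 0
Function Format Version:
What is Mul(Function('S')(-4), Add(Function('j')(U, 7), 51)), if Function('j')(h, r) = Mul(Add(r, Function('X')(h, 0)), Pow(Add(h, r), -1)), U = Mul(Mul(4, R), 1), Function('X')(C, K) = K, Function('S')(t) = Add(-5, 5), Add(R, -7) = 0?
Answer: 0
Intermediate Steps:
R = 7 (R = Add(7, 0) = 7)
Function('S')(t) = 0
U = 28 (U = Mul(Mul(4, 7), 1) = Mul(28, 1) = 28)
Function('j')(h, r) = Mul(r, Pow(Add(h, r), -1)) (Function('j')(h, r) = Mul(Add(r, 0), Pow(Add(h, r), -1)) = Mul(r, Pow(Add(h, r), -1)))
Mul(Function('S')(-4), Add(Function('j')(U, 7), 51)) = Mul(0, Add(Mul(7, Pow(Add(28, 7), -1)), 51)) = Mul(0, Add(Mul(7, Pow(35, -1)), 51)) = Mul(0, Add(Mul(7, Rational(1, 35)), 51)) = Mul(0, Add(Rational(1, 5), 51)) = Mul(0, Rational(256, 5)) = 0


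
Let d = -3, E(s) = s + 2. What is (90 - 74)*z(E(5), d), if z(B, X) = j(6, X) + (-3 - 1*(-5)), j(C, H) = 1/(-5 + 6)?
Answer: 48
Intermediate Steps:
E(s) = 2 + s
j(C, H) = 1 (j(C, H) = 1/1 = 1)
z(B, X) = 3 (z(B, X) = 1 + (-3 - 1*(-5)) = 1 + (-3 + 5) = 1 + 2 = 3)
(90 - 74)*z(E(5), d) = (90 - 74)*3 = 16*3 = 48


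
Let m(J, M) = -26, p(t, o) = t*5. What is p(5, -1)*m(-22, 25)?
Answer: -650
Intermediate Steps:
p(t, o) = 5*t
p(5, -1)*m(-22, 25) = (5*5)*(-26) = 25*(-26) = -650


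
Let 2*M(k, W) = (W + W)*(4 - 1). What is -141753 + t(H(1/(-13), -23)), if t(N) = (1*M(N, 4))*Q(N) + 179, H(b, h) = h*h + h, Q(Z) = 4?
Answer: -141526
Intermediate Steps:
M(k, W) = 3*W (M(k, W) = ((W + W)*(4 - 1))/2 = ((2*W)*3)/2 = (6*W)/2 = 3*W)
H(b, h) = h + h**2 (H(b, h) = h**2 + h = h + h**2)
t(N) = 227 (t(N) = (1*(3*4))*4 + 179 = (1*12)*4 + 179 = 12*4 + 179 = 48 + 179 = 227)
-141753 + t(H(1/(-13), -23)) = -141753 + 227 = -141526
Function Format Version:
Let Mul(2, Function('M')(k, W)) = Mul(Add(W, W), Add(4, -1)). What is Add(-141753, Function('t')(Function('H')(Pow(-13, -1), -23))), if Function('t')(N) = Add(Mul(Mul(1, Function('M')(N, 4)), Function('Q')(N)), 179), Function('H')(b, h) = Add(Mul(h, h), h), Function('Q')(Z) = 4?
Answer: -141526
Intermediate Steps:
Function('M')(k, W) = Mul(3, W) (Function('M')(k, W) = Mul(Rational(1, 2), Mul(Add(W, W), Add(4, -1))) = Mul(Rational(1, 2), Mul(Mul(2, W), 3)) = Mul(Rational(1, 2), Mul(6, W)) = Mul(3, W))
Function('H')(b, h) = Add(h, Pow(h, 2)) (Function('H')(b, h) = Add(Pow(h, 2), h) = Add(h, Pow(h, 2)))
Function('t')(N) = 227 (Function('t')(N) = Add(Mul(Mul(1, Mul(3, 4)), 4), 179) = Add(Mul(Mul(1, 12), 4), 179) = Add(Mul(12, 4), 179) = Add(48, 179) = 227)
Add(-141753, Function('t')(Function('H')(Pow(-13, -1), -23))) = Add(-141753, 227) = -141526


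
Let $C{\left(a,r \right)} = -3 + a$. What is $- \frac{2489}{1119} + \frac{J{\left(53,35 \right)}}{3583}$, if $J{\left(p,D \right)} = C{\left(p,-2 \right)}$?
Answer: $- \frac{8862137}{4009377} \approx -2.2104$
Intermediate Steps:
$J{\left(p,D \right)} = -3 + p$
$- \frac{2489}{1119} + \frac{J{\left(53,35 \right)}}{3583} = - \frac{2489}{1119} + \frac{-3 + 53}{3583} = \left(-2489\right) \frac{1}{1119} + 50 \cdot \frac{1}{3583} = - \frac{2489}{1119} + \frac{50}{3583} = - \frac{8862137}{4009377}$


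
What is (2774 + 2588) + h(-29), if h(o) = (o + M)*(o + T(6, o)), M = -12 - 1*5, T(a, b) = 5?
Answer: 6466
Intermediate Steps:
M = -17 (M = -12 - 5 = -17)
h(o) = (-17 + o)*(5 + o) (h(o) = (o - 17)*(o + 5) = (-17 + o)*(5 + o))
(2774 + 2588) + h(-29) = (2774 + 2588) + (-85 + (-29)**2 - 12*(-29)) = 5362 + (-85 + 841 + 348) = 5362 + 1104 = 6466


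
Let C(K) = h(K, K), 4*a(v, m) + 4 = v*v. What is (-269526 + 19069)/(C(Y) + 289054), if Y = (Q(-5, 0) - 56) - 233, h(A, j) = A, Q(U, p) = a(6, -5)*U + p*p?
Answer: -250457/288725 ≈ -0.86746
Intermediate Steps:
a(v, m) = -1 + v**2/4 (a(v, m) = -1 + (v*v)/4 = -1 + v**2/4)
Q(U, p) = p**2 + 8*U (Q(U, p) = (-1 + (1/4)*6**2)*U + p*p = (-1 + (1/4)*36)*U + p**2 = (-1 + 9)*U + p**2 = 8*U + p**2 = p**2 + 8*U)
Y = -329 (Y = ((0**2 + 8*(-5)) - 56) - 233 = ((0 - 40) - 56) - 233 = (-40 - 56) - 233 = -96 - 233 = -329)
C(K) = K
(-269526 + 19069)/(C(Y) + 289054) = (-269526 + 19069)/(-329 + 289054) = -250457/288725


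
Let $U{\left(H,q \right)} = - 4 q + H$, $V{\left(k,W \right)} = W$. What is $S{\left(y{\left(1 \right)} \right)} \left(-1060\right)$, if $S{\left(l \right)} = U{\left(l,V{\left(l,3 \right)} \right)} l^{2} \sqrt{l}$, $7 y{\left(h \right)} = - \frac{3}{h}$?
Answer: $\frac{829980 i \sqrt{21}}{2401} \approx 1584.1 i$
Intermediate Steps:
$y{\left(h \right)} = - \frac{3}{7 h}$ ($y{\left(h \right)} = \frac{\left(-3\right) \frac{1}{h}}{7} = - \frac{3}{7 h}$)
$U{\left(H,q \right)} = H - 4 q$
$S{\left(l \right)} = l^{\frac{5}{2}} \left(-12 + l\right)$ ($S{\left(l \right)} = \left(l - 12\right) l^{2} \sqrt{l} = \left(-12 + l\right) l^{2} \sqrt{l} = l^{2} \left(-12 + l\right) \sqrt{l} = l^{\frac{5}{2}} \left(-12 + l\right)$)
$S{\left(y{\left(1 \right)} \right)} \left(-1060\right) = \left(- \frac{3}{7 \cdot 1}\right)^{\frac{5}{2}} \left(-12 - \frac{3}{7 \cdot 1}\right) \left(-1060\right) = \left(\left(- \frac{3}{7}\right) 1\right)^{\frac{5}{2}} \left(-12 - \frac{3}{7}\right) \left(-1060\right) = \left(- \frac{3}{7}\right)^{\frac{5}{2}} \left(-12 - \frac{3}{7}\right) \left(-1060\right) = \frac{9 i \sqrt{21}}{343} \left(- \frac{87}{7}\right) \left(-1060\right) = - \frac{783 i \sqrt{21}}{2401} \left(-1060\right) = \frac{829980 i \sqrt{21}}{2401}$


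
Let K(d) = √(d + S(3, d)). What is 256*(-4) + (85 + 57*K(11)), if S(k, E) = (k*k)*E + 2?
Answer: -939 + 228*√7 ≈ -335.77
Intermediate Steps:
S(k, E) = 2 + E*k² (S(k, E) = k²*E + 2 = E*k² + 2 = 2 + E*k²)
K(d) = √(2 + 10*d) (K(d) = √(d + (2 + d*3²)) = √(d + (2 + d*9)) = √(d + (2 + 9*d)) = √(2 + 10*d))
256*(-4) + (85 + 57*K(11)) = 256*(-4) + (85 + 57*√(2 + 10*11)) = -1024 + (85 + 57*√(2 + 110)) = -1024 + (85 + 57*√112) = -1024 + (85 + 57*(4*√7)) = -1024 + (85 + 228*√7) = -939 + 228*√7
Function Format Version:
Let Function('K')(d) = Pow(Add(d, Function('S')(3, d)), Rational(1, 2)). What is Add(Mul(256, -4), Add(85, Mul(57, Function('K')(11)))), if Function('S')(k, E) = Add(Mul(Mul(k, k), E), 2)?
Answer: Add(-939, Mul(228, Pow(7, Rational(1, 2)))) ≈ -335.77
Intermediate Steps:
Function('S')(k, E) = Add(2, Mul(E, Pow(k, 2))) (Function('S')(k, E) = Add(Mul(Pow(k, 2), E), 2) = Add(Mul(E, Pow(k, 2)), 2) = Add(2, Mul(E, Pow(k, 2))))
Function('K')(d) = Pow(Add(2, Mul(10, d)), Rational(1, 2)) (Function('K')(d) = Pow(Add(d, Add(2, Mul(d, Pow(3, 2)))), Rational(1, 2)) = Pow(Add(d, Add(2, Mul(d, 9))), Rational(1, 2)) = Pow(Add(d, Add(2, Mul(9, d))), Rational(1, 2)) = Pow(Add(2, Mul(10, d)), Rational(1, 2)))
Add(Mul(256, -4), Add(85, Mul(57, Function('K')(11)))) = Add(Mul(256, -4), Add(85, Mul(57, Pow(Add(2, Mul(10, 11)), Rational(1, 2))))) = Add(-1024, Add(85, Mul(57, Pow(Add(2, 110), Rational(1, 2))))) = Add(-1024, Add(85, Mul(57, Pow(112, Rational(1, 2))))) = Add(-1024, Add(85, Mul(57, Mul(4, Pow(7, Rational(1, 2)))))) = Add(-1024, Add(85, Mul(228, Pow(7, Rational(1, 2))))) = Add(-939, Mul(228, Pow(7, Rational(1, 2))))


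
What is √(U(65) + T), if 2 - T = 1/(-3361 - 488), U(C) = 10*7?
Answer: √1066669521/3849 ≈ 8.4853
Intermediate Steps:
U(C) = 70
T = 7699/3849 (T = 2 - 1/(-3361 - 488) = 2 - 1/(-3849) = 2 - 1*(-1/3849) = 2 + 1/3849 = 7699/3849 ≈ 2.0003)
√(U(65) + T) = √(70 + 7699/3849) = √(277129/3849) = √1066669521/3849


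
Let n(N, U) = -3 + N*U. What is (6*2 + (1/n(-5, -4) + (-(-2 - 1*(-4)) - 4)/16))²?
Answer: 2524921/18496 ≈ 136.51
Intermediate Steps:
(6*2 + (1/n(-5, -4) + (-(-2 - 1*(-4)) - 4)/16))² = (6*2 + (1/(-3 - 5*(-4)) + (-(-2 - 1*(-4)) - 4)/16))² = (12 + (1/(-3 + 20) + (-(-2 + 4) - 4)*(1/16)))² = (12 + (1/17 + (-1*2 - 4)*(1/16)))² = (12 + (1*(1/17) + (-2 - 4)*(1/16)))² = (12 + (1/17 - 6*1/16))² = (12 + (1/17 - 3/8))² = (12 - 43/136)² = (1589/136)² = 2524921/18496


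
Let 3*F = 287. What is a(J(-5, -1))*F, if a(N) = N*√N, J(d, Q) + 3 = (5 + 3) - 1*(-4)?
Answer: 2583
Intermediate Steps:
F = 287/3 (F = (⅓)*287 = 287/3 ≈ 95.667)
J(d, Q) = 9 (J(d, Q) = -3 + ((5 + 3) - 1*(-4)) = -3 + (8 + 4) = -3 + 12 = 9)
a(N) = N^(3/2)
a(J(-5, -1))*F = 9^(3/2)*(287/3) = 27*(287/3) = 2583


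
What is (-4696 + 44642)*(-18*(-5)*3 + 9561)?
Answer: 392709126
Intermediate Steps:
(-4696 + 44642)*(-18*(-5)*3 + 9561) = 39946*(90*3 + 9561) = 39946*(270 + 9561) = 39946*9831 = 392709126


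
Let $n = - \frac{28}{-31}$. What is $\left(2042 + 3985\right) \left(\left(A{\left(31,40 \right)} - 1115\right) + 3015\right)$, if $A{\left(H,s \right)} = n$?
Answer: $\frac{355159056}{31} \approx 1.1457 \cdot 10^{7}$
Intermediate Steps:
$n = \frac{28}{31}$ ($n = \left(-28\right) \left(- \frac{1}{31}\right) = \frac{28}{31} \approx 0.90323$)
$A{\left(H,s \right)} = \frac{28}{31}$
$\left(2042 + 3985\right) \left(\left(A{\left(31,40 \right)} - 1115\right) + 3015\right) = \left(2042 + 3985\right) \left(\left(\frac{28}{31} - 1115\right) + 3015\right) = 6027 \left(\left(\frac{28}{31} - 1115\right) + 3015\right) = 6027 \left(- \frac{34537}{31} + 3015\right) = 6027 \cdot \frac{58928}{31} = \frac{355159056}{31}$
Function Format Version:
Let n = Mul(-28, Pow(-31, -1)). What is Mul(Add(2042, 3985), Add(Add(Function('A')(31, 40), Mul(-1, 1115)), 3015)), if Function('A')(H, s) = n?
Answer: Rational(355159056, 31) ≈ 1.1457e+7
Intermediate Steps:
n = Rational(28, 31) (n = Mul(-28, Rational(-1, 31)) = Rational(28, 31) ≈ 0.90323)
Function('A')(H, s) = Rational(28, 31)
Mul(Add(2042, 3985), Add(Add(Function('A')(31, 40), Mul(-1, 1115)), 3015)) = Mul(Add(2042, 3985), Add(Add(Rational(28, 31), Mul(-1, 1115)), 3015)) = Mul(6027, Add(Add(Rational(28, 31), -1115), 3015)) = Mul(6027, Add(Rational(-34537, 31), 3015)) = Mul(6027, Rational(58928, 31)) = Rational(355159056, 31)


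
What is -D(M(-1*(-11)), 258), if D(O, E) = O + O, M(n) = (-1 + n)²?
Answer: -200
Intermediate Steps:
D(O, E) = 2*O
-D(M(-1*(-11)), 258) = -2*(-1 - 1*(-11))² = -2*(-1 + 11)² = -2*10² = -2*100 = -1*200 = -200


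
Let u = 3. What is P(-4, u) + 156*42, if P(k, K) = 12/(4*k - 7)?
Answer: 150684/23 ≈ 6551.5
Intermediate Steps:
P(k, K) = 12/(-7 + 4*k)
P(-4, u) + 156*42 = 12/(-7 + 4*(-4)) + 156*42 = 12/(-7 - 16) + 6552 = 12/(-23) + 6552 = 12*(-1/23) + 6552 = -12/23 + 6552 = 150684/23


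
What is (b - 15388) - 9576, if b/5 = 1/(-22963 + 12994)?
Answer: -248866121/9969 ≈ -24964.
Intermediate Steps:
b = -5/9969 (b = 5/(-22963 + 12994) = 5/(-9969) = 5*(-1/9969) = -5/9969 ≈ -0.00050155)
(b - 15388) - 9576 = (-5/9969 - 15388) - 9576 = -153402977/9969 - 9576 = -248866121/9969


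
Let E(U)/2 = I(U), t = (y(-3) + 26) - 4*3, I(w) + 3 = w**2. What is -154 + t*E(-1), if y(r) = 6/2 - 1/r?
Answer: -670/3 ≈ -223.33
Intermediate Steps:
y(r) = 3 - 1/r (y(r) = 6*(1/2) - 1/r = 3 - 1/r)
I(w) = -3 + w**2
t = 52/3 (t = ((3 - 1/(-3)) + 26) - 4*3 = ((3 - 1*(-1/3)) + 26) - 12 = ((3 + 1/3) + 26) - 12 = (10/3 + 26) - 12 = 88/3 - 12 = 52/3 ≈ 17.333)
E(U) = -6 + 2*U**2 (E(U) = 2*(-3 + U**2) = -6 + 2*U**2)
-154 + t*E(-1) = -154 + 52*(-6 + 2*(-1)**2)/3 = -154 + 52*(-6 + 2*1)/3 = -154 + 52*(-6 + 2)/3 = -154 + (52/3)*(-4) = -154 - 208/3 = -670/3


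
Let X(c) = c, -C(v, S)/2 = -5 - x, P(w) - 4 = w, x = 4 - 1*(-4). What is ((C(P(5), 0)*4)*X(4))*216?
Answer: 89856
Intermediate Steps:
x = 8 (x = 4 + 4 = 8)
P(w) = 4 + w
C(v, S) = 26 (C(v, S) = -2*(-5 - 1*8) = -2*(-5 - 8) = -2*(-13) = 26)
((C(P(5), 0)*4)*X(4))*216 = ((26*4)*4)*216 = (104*4)*216 = 416*216 = 89856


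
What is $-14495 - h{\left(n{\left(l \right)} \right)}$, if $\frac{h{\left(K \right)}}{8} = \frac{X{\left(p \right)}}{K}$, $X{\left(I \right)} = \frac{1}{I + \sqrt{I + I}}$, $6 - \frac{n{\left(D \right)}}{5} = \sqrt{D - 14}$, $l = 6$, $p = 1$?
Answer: $\frac{-144950 - 217429 i + \sqrt{2} \left(-72475 - 217425 i\right)}{10 + 15 i + \sqrt{2} \left(5 + 15 i\right)} \approx -14495.0 - 0.042606 i$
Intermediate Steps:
$n{\left(D \right)} = 30 - 5 \sqrt{-14 + D}$ ($n{\left(D \right)} = 30 - 5 \sqrt{D - 14} = 30 - 5 \sqrt{-14 + D}$)
$X{\left(I \right)} = \frac{1}{I + \sqrt{2} \sqrt{I}}$ ($X{\left(I \right)} = \frac{1}{I + \sqrt{2 I}} = \frac{1}{I + \sqrt{2} \sqrt{I}}$)
$h{\left(K \right)} = \frac{8}{K \left(1 + \sqrt{2}\right)}$ ($h{\left(K \right)} = 8 \frac{1}{\left(1 + \sqrt{2} \sqrt{1}\right) K} = 8 \frac{1}{\left(1 + \sqrt{2} \cdot 1\right) K} = 8 \frac{1}{\left(1 + \sqrt{2}\right) K} = 8 \frac{1}{K \left(1 + \sqrt{2}\right)} = \frac{8}{K \left(1 + \sqrt{2}\right)}$)
$-14495 - h{\left(n{\left(l \right)} \right)} = -14495 - \frac{8}{\left(30 - 5 \sqrt{-14 + 6}\right) \left(1 + \sqrt{2}\right)} = -14495 - \frac{8}{\left(30 - 5 \sqrt{-8}\right) \left(1 + \sqrt{2}\right)} = -14495 - \frac{8}{\left(30 - 5 \cdot 2 i \sqrt{2}\right) \left(1 + \sqrt{2}\right)} = -14495 - \frac{8}{\left(30 - 10 i \sqrt{2}\right) \left(1 + \sqrt{2}\right)} = -14495 - \frac{8}{\left(1 + \sqrt{2}\right) \left(30 - 10 i \sqrt{2}\right)}$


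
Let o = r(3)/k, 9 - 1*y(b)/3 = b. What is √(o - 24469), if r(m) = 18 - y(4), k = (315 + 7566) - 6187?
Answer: I*√580306762/154 ≈ 156.43*I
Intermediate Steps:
y(b) = 27 - 3*b
k = 1694 (k = 7881 - 6187 = 1694)
r(m) = 3 (r(m) = 18 - (27 - 3*4) = 18 - (27 - 12) = 18 - 1*15 = 18 - 15 = 3)
o = 3/1694 ≈ 0.0017710
√(o - 24469) = √(3/1694 - 24469) = √(-41450483/1694) = I*√580306762/154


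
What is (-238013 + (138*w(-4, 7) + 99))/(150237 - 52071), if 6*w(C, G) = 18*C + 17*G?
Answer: -236833/98166 ≈ -2.4126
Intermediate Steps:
w(C, G) = 3*C + 17*G/6 (w(C, G) = (18*C + 17*G)/6 = (17*G + 18*C)/6 = 3*C + 17*G/6)
(-238013 + (138*w(-4, 7) + 99))/(150237 - 52071) = (-238013 + (138*(3*(-4) + (17/6)*7) + 99))/(150237 - 52071) = (-238013 + (138*(-12 + 119/6) + 99))/98166 = (-238013 + (138*(47/6) + 99))*(1/98166) = (-238013 + (1081 + 99))*(1/98166) = (-238013 + 1180)*(1/98166) = -236833*1/98166 = -236833/98166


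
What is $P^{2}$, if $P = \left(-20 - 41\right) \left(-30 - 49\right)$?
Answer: $23222761$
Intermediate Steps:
$P = 4819$ ($P = \left(-61\right) \left(-79\right) = 4819$)
$P^{2} = 4819^{2} = 23222761$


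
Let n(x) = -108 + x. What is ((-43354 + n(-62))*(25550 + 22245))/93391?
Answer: -2080229580/93391 ≈ -22274.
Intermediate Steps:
((-43354 + n(-62))*(25550 + 22245))/93391 = ((-43354 + (-108 - 62))*(25550 + 22245))/93391 = ((-43354 - 170)*47795)*(1/93391) = -43524*47795*(1/93391) = -2080229580*1/93391 = -2080229580/93391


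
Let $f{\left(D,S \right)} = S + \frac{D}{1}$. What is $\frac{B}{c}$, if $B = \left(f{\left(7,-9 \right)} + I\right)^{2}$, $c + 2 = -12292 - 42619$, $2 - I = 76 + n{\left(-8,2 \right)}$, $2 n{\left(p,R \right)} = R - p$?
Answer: $- \frac{6561}{54913} \approx -0.11948$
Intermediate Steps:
$n{\left(p,R \right)} = \frac{R}{2} - \frac{p}{2}$ ($n{\left(p,R \right)} = \frac{R - p}{2} = \frac{R}{2} - \frac{p}{2}$)
$f{\left(D,S \right)} = D + S$ ($f{\left(D,S \right)} = S + D 1 = S + D = D + S$)
$I = -79$ ($I = 2 - \left(76 + \left(\frac{1}{2} \cdot 2 - -4\right)\right) = 2 - \left(76 + \left(1 + 4\right)\right) = 2 - \left(76 + 5\right) = 2 - 81 = -79$)
$c = -54913$ ($c = -2 - 54911 = -54913$)
$B = 6561$ ($B = \left(\left(7 - 9\right) - 79\right)^{2} = \left(-2 - 79\right)^{2} = \left(-81\right)^{2} = 6561$)
$\frac{B}{c} = \frac{6561}{-54913} = 6561 \left(- \frac{1}{54913}\right) = - \frac{6561}{54913}$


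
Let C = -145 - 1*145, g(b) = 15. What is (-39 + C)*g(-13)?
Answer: -4935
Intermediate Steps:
C = -290 (C = -145 - 145 = -290)
(-39 + C)*g(-13) = (-39 - 290)*15 = -329*15 = -4935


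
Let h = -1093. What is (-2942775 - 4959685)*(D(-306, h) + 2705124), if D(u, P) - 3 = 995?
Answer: -21385020860120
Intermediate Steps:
D(u, P) = 998 (D(u, P) = 3 + 995 = 998)
(-2942775 - 4959685)*(D(-306, h) + 2705124) = (-2942775 - 4959685)*(998 + 2705124) = -7902460*2706122 = -21385020860120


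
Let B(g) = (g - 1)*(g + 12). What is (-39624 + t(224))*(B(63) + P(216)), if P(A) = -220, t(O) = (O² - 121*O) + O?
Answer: -72333040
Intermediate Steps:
t(O) = O² - 120*O
B(g) = (-1 + g)*(12 + g)
(-39624 + t(224))*(B(63) + P(216)) = (-39624 + 224*(-120 + 224))*((-12 + 63² + 11*63) - 220) = (-39624 + 224*104)*((-12 + 3969 + 693) - 220) = (-39624 + 23296)*(4650 - 220) = -16328*4430 = -72333040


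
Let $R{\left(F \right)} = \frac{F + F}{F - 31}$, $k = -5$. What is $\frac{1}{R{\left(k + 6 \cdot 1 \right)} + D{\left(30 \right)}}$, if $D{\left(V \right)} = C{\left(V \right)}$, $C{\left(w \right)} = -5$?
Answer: $- \frac{15}{76} \approx -0.19737$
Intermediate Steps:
$D{\left(V \right)} = -5$
$R{\left(F \right)} = \frac{2 F}{-31 + F}$
$\frac{1}{R{\left(k + 6 \cdot 1 \right)} + D{\left(30 \right)}} = \frac{1}{\frac{2 \left(-5 + 6 \cdot 1\right)}{-31 + \left(-5 + 6 \cdot 1\right)} - 5} = \frac{1}{\frac{2 \left(-5 + 6\right)}{-31 + \left(-5 + 6\right)} - 5} = \frac{1}{2 \cdot 1 \frac{1}{-31 + 1} - 5} = \frac{1}{2 \cdot 1 \frac{1}{-30} - 5} = \frac{1}{2 \cdot 1 \left(- \frac{1}{30}\right) - 5} = \frac{1}{- \frac{1}{15} - 5} = \frac{1}{- \frac{76}{15}} = - \frac{15}{76}$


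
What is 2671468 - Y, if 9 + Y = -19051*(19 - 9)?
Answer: 2861987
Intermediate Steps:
Y = -190519 (Y = -9 - 19051*(19 - 9) = -9 - 19051*10 = -9 - 190510 = -190519)
2671468 - Y = 2671468 - 1*(-190519) = 2671468 + 190519 = 2861987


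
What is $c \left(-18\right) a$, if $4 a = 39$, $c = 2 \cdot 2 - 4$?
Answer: $0$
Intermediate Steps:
$c = 0$ ($c = 4 - 4 = 0$)
$a = \frac{39}{4}$ ($a = \frac{1}{4} \cdot 39 = \frac{39}{4} \approx 9.75$)
$c \left(-18\right) a = 0 \left(-18\right) \frac{39}{4} = 0 \cdot \frac{39}{4} = 0$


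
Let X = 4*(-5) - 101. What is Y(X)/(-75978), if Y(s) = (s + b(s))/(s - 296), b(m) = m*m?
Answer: 2420/5280471 ≈ 0.00045829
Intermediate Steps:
b(m) = m²
X = -121 (X = -20 - 101 = -121)
Y(s) = (s + s²)/(-296 + s) (Y(s) = (s + s²)/(s - 296) = (s + s²)/(-296 + s))
Y(X)/(-75978) = -121*(1 - 121)/(-296 - 121)/(-75978) = -121*(-120)/(-417)*(-1/75978) = -121*(-1/417)*(-120)*(-1/75978) = -4840/139*(-1/75978) = 2420/5280471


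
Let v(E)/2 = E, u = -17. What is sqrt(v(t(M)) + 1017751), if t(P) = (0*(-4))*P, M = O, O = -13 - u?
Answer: sqrt(1017751) ≈ 1008.8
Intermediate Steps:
O = 4 (O = -13 - 1*(-17) = -13 + 17 = 4)
M = 4
t(P) = 0 (t(P) = 0*P = 0)
v(E) = 2*E
sqrt(v(t(M)) + 1017751) = sqrt(2*0 + 1017751) = sqrt(0 + 1017751) = sqrt(1017751)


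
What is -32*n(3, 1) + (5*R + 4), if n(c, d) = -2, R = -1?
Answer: 63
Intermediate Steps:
-32*n(3, 1) + (5*R + 4) = -32*(-2) + (5*(-1) + 4) = 64 + (-5 + 4) = 64 - 1 = 63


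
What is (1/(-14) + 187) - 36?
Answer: 2113/14 ≈ 150.93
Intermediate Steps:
(1/(-14) + 187) - 36 = (-1/14 + 187) - 36 = 2617/14 - 36 = 2113/14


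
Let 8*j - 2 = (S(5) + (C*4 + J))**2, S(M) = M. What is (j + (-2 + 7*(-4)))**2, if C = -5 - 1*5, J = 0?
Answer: 974169/64 ≈ 15221.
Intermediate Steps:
C = -10 (C = -5 - 5 = -10)
j = 1227/8 (j = 1/4 + (5 + (-10*4 + 0))**2/8 = 1/4 + (5 + (-40 + 0))**2/8 = 1/4 + (5 - 40)**2/8 = 1/4 + (1/8)*(-35)**2 = 1/4 + (1/8)*1225 = 1/4 + 1225/8 = 1227/8 ≈ 153.38)
(j + (-2 + 7*(-4)))**2 = (1227/8 + (-2 + 7*(-4)))**2 = (1227/8 + (-2 - 28))**2 = (1227/8 - 30)**2 = (987/8)**2 = 974169/64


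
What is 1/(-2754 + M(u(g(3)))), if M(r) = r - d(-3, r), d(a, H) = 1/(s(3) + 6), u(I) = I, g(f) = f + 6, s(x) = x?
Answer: -9/24706 ≈ -0.00036428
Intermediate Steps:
g(f) = 6 + f
d(a, H) = ⅑ (d(a, H) = 1/(3 + 6) = 1/9 = ⅑)
M(r) = -⅑ + r (M(r) = r - 1*⅑ = r - ⅑ = -⅑ + r)
1/(-2754 + M(u(g(3)))) = 1/(-2754 + (-⅑ + (6 + 3))) = 1/(-2754 + (-⅑ + 9)) = 1/(-2754 + 80/9) = 1/(-24706/9) = -9/24706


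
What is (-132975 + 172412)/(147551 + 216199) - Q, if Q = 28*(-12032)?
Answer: 122545959437/363750 ≈ 3.3690e+5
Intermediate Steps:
Q = -336896
(-132975 + 172412)/(147551 + 216199) - Q = (-132975 + 172412)/(147551 + 216199) - 1*(-336896) = 39437/363750 + 336896 = 122545959437/363750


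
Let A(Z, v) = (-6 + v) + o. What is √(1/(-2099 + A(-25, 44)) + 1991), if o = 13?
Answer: 3*√906126/64 ≈ 44.621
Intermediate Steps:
A(Z, v) = 7 + v (A(Z, v) = (-6 + v) + 13 = 7 + v)
√(1/(-2099 + A(-25, 44)) + 1991) = √(1/(-2099 + (7 + 44)) + 1991) = √(1/(-2099 + 51) + 1991) = √(1/(-2048) + 1991) = √(-1/2048 + 1991) = √(4077567/2048) = 3*√906126/64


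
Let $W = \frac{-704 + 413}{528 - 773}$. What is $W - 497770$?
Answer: $- \frac{121953359}{245} \approx -4.9777 \cdot 10^{5}$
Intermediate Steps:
$W = \frac{291}{245}$ ($W = - \frac{291}{-245} = \left(-291\right) \left(- \frac{1}{245}\right) = \frac{291}{245} \approx 1.1878$)
$W - 497770 = \frac{291}{245} - 497770 = - \frac{121953359}{245}$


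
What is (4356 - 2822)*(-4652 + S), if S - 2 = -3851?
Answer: -13040534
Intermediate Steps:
S = -3849 (S = 2 - 3851 = -3849)
(4356 - 2822)*(-4652 + S) = (4356 - 2822)*(-4652 - 3849) = 1534*(-8501) = -13040534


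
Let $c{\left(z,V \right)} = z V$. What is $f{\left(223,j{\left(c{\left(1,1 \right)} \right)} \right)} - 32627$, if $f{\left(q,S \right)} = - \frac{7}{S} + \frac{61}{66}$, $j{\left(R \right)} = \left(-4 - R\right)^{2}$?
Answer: $- \frac{53833487}{1650} \approx -32626.0$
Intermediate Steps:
$c{\left(z,V \right)} = V z$
$f{\left(q,S \right)} = \frac{61}{66} - \frac{7}{S}$ ($f{\left(q,S \right)} = - \frac{7}{S} + 61 \cdot \frac{1}{66} = - \frac{7}{S} + \frac{61}{66} = \frac{61}{66} - \frac{7}{S}$)
$f{\left(223,j{\left(c{\left(1,1 \right)} \right)} \right)} - 32627 = \left(\frac{61}{66} - \frac{7}{\left(4 + 1 \cdot 1\right)^{2}}\right) - 32627 = \left(\frac{61}{66} - \frac{7}{\left(4 + 1\right)^{2}}\right) - 32627 = \left(\frac{61}{66} - \frac{7}{5^{2}}\right) - 32627 = \left(\frac{61}{66} - \frac{7}{25}\right) - 32627 = \frac{1063}{1650} - 32627 = - \frac{53833487}{1650}$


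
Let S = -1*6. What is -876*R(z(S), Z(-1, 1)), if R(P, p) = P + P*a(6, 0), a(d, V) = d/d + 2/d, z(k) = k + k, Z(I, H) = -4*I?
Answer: 24528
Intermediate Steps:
S = -6
z(k) = 2*k
a(d, V) = 1 + 2/d
R(P, p) = 7*P/3 (R(P, p) = P + P*((2 + 6)/6) = P + P*((1/6)*8) = P + P*(4/3) = P + 4*P/3 = 7*P/3)
-876*R(z(S), Z(-1, 1)) = -2044*2*(-6) = -2044*(-12) = -876*(-28) = 24528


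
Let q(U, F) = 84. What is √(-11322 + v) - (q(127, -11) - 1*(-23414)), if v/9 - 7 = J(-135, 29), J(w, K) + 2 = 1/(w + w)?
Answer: -23498 + I*√10149330/30 ≈ -23498.0 + 106.19*I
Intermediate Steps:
J(w, K) = -2 + 1/(2*w) (J(w, K) = -2 + 1/(w + w) = -2 + 1/(2*w))
v = 1349/30 (v = 63 + 9*(-2 + (½)/(-135)) = 63 + 9*(-2 + (½)*(-1/135)) = 63 + 9*(-2 - 1/270) = 63 + 9*(-541/270) = 63 - 541/30 = 1349/30 ≈ 44.967)
√(-11322 + v) - (q(127, -11) - 1*(-23414)) = √(-11322 + 1349/30) - (84 - 1*(-23414)) = √(-338311/30) - (84 + 23414) = I*√10149330/30 - 1*23498 = I*√10149330/30 - 23498 = -23498 + I*√10149330/30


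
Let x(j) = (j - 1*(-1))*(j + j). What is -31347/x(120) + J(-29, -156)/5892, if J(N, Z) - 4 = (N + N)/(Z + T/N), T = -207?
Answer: -66398715509/61554548880 ≈ -1.0787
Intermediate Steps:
J(N, Z) = 4 + 2*N/(Z - 207/N) (J(N, Z) = 4 + (N + N)/(Z - 207/N) = 4 + (2*N)/(Z - 207/N) = 4 + 2*N/(Z - 207/N))
x(j) = 2*j*(1 + j) (x(j) = (j + 1)*(2*j) = (1 + j)*(2*j) = 2*j*(1 + j))
-31347/x(120) + J(-29, -156)/5892 = -31347*1/(240*(1 + 120)) + (2*(-414 + (-29)² + 2*(-29)*(-156))/(-207 - 29*(-156)))/5892 = -31347/(2*120*121) + (2*(-414 + 841 + 9048)/(-207 + 4524))*(1/5892) = -31347/29040 + (2*9475/4317)*(1/5892) = -31347*1/29040 + (2*(1/4317)*9475)*(1/5892) = -10449/9680 + (18950/4317)*(1/5892) = -10449/9680 + 9475/12717882 = -66398715509/61554548880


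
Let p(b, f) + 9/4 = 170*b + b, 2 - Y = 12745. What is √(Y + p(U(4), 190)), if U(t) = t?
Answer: I*√48245/2 ≈ 109.82*I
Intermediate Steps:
Y = -12743 (Y = 2 - 1*12745 = 2 - 12745 = -12743)
p(b, f) = -9/4 + 171*b (p(b, f) = -9/4 + (170*b + b) = -9/4 + 171*b)
√(Y + p(U(4), 190)) = √(-12743 + (-9/4 + 171*4)) = √(-12743 + (-9/4 + 684)) = √(-12743 + 2727/4) = √(-48245/4) = I*√48245/2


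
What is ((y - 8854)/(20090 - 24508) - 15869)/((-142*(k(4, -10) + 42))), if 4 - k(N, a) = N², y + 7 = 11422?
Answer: 23370601/6273560 ≈ 3.7253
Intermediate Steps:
y = 11415 (y = -7 + 11422 = 11415)
k(N, a) = 4 - N²
((y - 8854)/(20090 - 24508) - 15869)/((-142*(k(4, -10) + 42))) = ((11415 - 8854)/(20090 - 24508) - 15869)/((-142*((4 - 1*4²) + 42))) = (2561/(-4418) - 15869)/((-142*((4 - 1*16) + 42))) = (2561*(-1/4418) - 15869)/((-142*((4 - 16) + 42))) = (-2561/4418 - 15869)/((-142*(-12 + 42))) = -70111803/(4418*((-142*30))) = -70111803/4418/(-4260) = -70111803/4418*(-1/4260) = 23370601/6273560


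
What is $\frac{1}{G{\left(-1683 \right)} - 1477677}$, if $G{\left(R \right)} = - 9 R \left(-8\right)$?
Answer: $- \frac{1}{1598853} \approx -6.2545 \cdot 10^{-7}$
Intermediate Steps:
$G{\left(R \right)} = 72 R$
$\frac{1}{G{\left(-1683 \right)} - 1477677} = \frac{1}{72 \left(-1683\right) - 1477677} = \frac{1}{-121176 - 1477677} = \frac{1}{-1598853} = - \frac{1}{1598853}$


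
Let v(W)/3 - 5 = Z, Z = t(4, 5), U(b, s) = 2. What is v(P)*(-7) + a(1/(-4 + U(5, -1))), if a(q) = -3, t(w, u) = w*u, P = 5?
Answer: -528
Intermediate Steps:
t(w, u) = u*w
Z = 20 (Z = 5*4 = 20)
v(W) = 75 (v(W) = 15 + 3*20 = 15 + 60 = 75)
v(P)*(-7) + a(1/(-4 + U(5, -1))) = 75*(-7) - 3 = -525 - 3 = -528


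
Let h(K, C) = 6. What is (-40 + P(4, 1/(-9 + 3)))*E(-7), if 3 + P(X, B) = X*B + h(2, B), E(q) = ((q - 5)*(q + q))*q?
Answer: 44296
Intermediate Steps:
E(q) = 2*q**2*(-5 + q) (E(q) = ((-5 + q)*(2*q))*q = (2*q*(-5 + q))*q = 2*q**2*(-5 + q))
P(X, B) = 3 + B*X (P(X, B) = -3 + (X*B + 6) = -3 + (B*X + 6) = -3 + (6 + B*X) = 3 + B*X)
(-40 + P(4, 1/(-9 + 3)))*E(-7) = (-40 + (3 + 4/(-9 + 3)))*(2*(-7)**2*(-5 - 7)) = (-40 + (3 + 4/(-6)))*(2*49*(-12)) = (-40 + (3 - 1/6*4))*(-1176) = (-40 + (3 - 2/3))*(-1176) = (-40 + 7/3)*(-1176) = -113/3*(-1176) = 44296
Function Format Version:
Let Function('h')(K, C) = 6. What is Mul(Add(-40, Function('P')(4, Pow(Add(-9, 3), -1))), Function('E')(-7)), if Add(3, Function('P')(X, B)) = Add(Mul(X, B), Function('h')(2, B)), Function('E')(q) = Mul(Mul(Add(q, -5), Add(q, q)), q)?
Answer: 44296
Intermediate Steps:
Function('E')(q) = Mul(2, Pow(q, 2), Add(-5, q)) (Function('E')(q) = Mul(Mul(Add(-5, q), Mul(2, q)), q) = Mul(Mul(2, q, Add(-5, q)), q) = Mul(2, Pow(q, 2), Add(-5, q)))
Function('P')(X, B) = Add(3, Mul(B, X)) (Function('P')(X, B) = Add(-3, Add(Mul(X, B), 6)) = Add(-3, Add(Mul(B, X), 6)) = Add(-3, Add(6, Mul(B, X))) = Add(3, Mul(B, X)))
Mul(Add(-40, Function('P')(4, Pow(Add(-9, 3), -1))), Function('E')(-7)) = Mul(Add(-40, Add(3, Mul(Pow(Add(-9, 3), -1), 4))), Mul(2, Pow(-7, 2), Add(-5, -7))) = Mul(Add(-40, Add(3, Mul(Pow(-6, -1), 4))), Mul(2, 49, -12)) = Mul(Add(-40, Add(3, Mul(Rational(-1, 6), 4))), -1176) = Mul(Add(-40, Add(3, Rational(-2, 3))), -1176) = Mul(Add(-40, Rational(7, 3)), -1176) = Mul(Rational(-113, 3), -1176) = 44296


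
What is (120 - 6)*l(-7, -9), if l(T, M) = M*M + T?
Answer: 8436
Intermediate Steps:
l(T, M) = T + M² (l(T, M) = M² + T = T + M²)
(120 - 6)*l(-7, -9) = (120 - 6)*(-7 + (-9)²) = 114*(-7 + 81) = 114*74 = 8436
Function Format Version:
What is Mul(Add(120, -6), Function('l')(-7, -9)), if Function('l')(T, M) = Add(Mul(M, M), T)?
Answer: 8436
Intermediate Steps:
Function('l')(T, M) = Add(T, Pow(M, 2)) (Function('l')(T, M) = Add(Pow(M, 2), T) = Add(T, Pow(M, 2)))
Mul(Add(120, -6), Function('l')(-7, -9)) = Mul(Add(120, -6), Add(-7, Pow(-9, 2))) = Mul(114, Add(-7, 81)) = Mul(114, 74) = 8436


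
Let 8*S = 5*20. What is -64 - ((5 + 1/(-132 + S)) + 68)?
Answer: -32741/239 ≈ -136.99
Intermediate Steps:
S = 25/2 (S = (5*20)/8 = (⅛)*100 = 25/2 ≈ 12.500)
-64 - ((5 + 1/(-132 + S)) + 68) = -64 - ((5 + 1/(-132 + 25/2)) + 68) = -64 - ((5 + 1/(-239/2)) + 68) = -64 - ((5 - 2/239) + 68) = -64 - (1193/239 + 68) = -64 - 1*17445/239 = -64 - 17445/239 = -32741/239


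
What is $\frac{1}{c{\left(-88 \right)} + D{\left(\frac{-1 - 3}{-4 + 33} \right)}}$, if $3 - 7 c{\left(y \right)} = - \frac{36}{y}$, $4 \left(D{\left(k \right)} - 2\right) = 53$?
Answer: $\frac{308}{4811} \approx 0.06402$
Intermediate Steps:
$D{\left(k \right)} = \frac{61}{4}$ ($D{\left(k \right)} = 2 + \frac{1}{4} \cdot 53 = 2 + \frac{53}{4} = \frac{61}{4}$)
$c{\left(y \right)} = \frac{3}{7} + \frac{36}{7 y}$ ($c{\left(y \right)} = \frac{3}{7} - \frac{\left(-36\right) \frac{1}{y}}{7} = \frac{3}{7} + \frac{36}{7 y}$)
$\frac{1}{c{\left(-88 \right)} + D{\left(\frac{-1 - 3}{-4 + 33} \right)}} = \frac{1}{\frac{3 \left(12 - 88\right)}{7 \left(-88\right)} + \frac{61}{4}} = \frac{1}{\frac{3}{7} \left(- \frac{1}{88}\right) \left(-76\right) + \frac{61}{4}} = \frac{1}{\frac{57}{154} + \frac{61}{4}} = \frac{1}{\frac{4811}{308}} = \frac{308}{4811}$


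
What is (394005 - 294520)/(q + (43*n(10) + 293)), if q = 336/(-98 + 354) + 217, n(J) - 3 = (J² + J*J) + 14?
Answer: 1591760/157477 ≈ 10.108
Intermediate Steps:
n(J) = 17 + 2*J² (n(J) = 3 + ((J² + J*J) + 14) = 3 + ((J² + J²) + 14) = 3 + (2*J² + 14) = 3 + (14 + 2*J²) = 17 + 2*J²)
q = 3493/16 (q = 336/256 + 217 = (1/256)*336 + 217 = 21/16 + 217 = 3493/16 ≈ 218.31)
(394005 - 294520)/(q + (43*n(10) + 293)) = (394005 - 294520)/(3493/16 + (43*(17 + 2*10²) + 293)) = 99485/(3493/16 + (43*(17 + 2*100) + 293)) = 99485/(3493/16 + (43*(17 + 200) + 293)) = 99485/(3493/16 + (43*217 + 293)) = 99485/(3493/16 + (9331 + 293)) = 99485/(3493/16 + 9624) = 99485/(157477/16) = 99485*(16/157477) = 1591760/157477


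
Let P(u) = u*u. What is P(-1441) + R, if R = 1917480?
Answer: 3993961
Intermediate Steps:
P(u) = u²
P(-1441) + R = (-1441)² + 1917480 = 2076481 + 1917480 = 3993961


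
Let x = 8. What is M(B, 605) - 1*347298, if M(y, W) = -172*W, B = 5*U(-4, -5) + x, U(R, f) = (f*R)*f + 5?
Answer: -451358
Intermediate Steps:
U(R, f) = 5 + R*f² (U(R, f) = (R*f)*f + 5 = R*f² + 5 = 5 + R*f²)
B = -467 (B = 5*(5 - 4*(-5)²) + 8 = 5*(5 - 4*25) + 8 = 5*(5 - 100) + 8 = 5*(-95) + 8 = -475 + 8 = -467)
M(B, 605) - 1*347298 = -172*605 - 1*347298 = -104060 - 347298 = -451358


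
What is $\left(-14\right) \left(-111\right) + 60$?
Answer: $1614$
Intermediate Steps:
$\left(-14\right) \left(-111\right) + 60 = 1554 + 60 = 1614$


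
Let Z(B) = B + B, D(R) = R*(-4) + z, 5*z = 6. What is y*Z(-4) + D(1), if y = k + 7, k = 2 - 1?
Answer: -334/5 ≈ -66.800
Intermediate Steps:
z = 6/5 (z = (⅕)*6 = 6/5 ≈ 1.2000)
k = 1
D(R) = 6/5 - 4*R (D(R) = R*(-4) + 6/5 = -4*R + 6/5 = 6/5 - 4*R)
Z(B) = 2*B
y = 8 (y = 1 + 7 = 8)
y*Z(-4) + D(1) = 8*(2*(-4)) + (6/5 - 4*1) = 8*(-8) + (6/5 - 4) = -64 - 14/5 = -334/5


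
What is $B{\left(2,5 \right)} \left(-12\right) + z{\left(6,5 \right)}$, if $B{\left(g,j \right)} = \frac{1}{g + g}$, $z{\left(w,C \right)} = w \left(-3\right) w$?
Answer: $-111$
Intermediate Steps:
$z{\left(w,C \right)} = - 3 w^{2}$ ($z{\left(w,C \right)} = - 3 w w = - 3 w^{2}$)
$B{\left(g,j \right)} = \frac{1}{2 g}$
$B{\left(2,5 \right)} \left(-12\right) + z{\left(6,5 \right)} = \frac{1}{2 \cdot 2} \left(-12\right) - 3 \cdot 6^{2} = \frac{1}{2} \cdot \frac{1}{2} \left(-12\right) - 108 = \frac{1}{4} \left(-12\right) - 108 = -3 - 108 = -111$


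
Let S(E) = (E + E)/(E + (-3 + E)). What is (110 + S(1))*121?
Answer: 13068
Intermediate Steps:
S(E) = 2*E/(-3 + 2*E) (S(E) = (2*E)/(-3 + 2*E) = 2*E/(-3 + 2*E))
(110 + S(1))*121 = (110 + 2*1/(-3 + 2*1))*121 = (110 + 2*1/(-3 + 2))*121 = (110 + 2*1/(-1))*121 = (110 + 2*1*(-1))*121 = (110 - 2)*121 = 108*121 = 13068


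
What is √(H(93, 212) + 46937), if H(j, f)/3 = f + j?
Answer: 2*√11963 ≈ 218.75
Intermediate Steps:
H(j, f) = 3*f + 3*j (H(j, f) = 3*(f + j) = 3*f + 3*j)
√(H(93, 212) + 46937) = √((3*212 + 3*93) + 46937) = √((636 + 279) + 46937) = √(915 + 46937) = √47852 = 2*√11963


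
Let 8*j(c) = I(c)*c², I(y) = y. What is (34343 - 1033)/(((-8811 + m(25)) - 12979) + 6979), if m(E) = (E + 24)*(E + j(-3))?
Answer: -266480/110011 ≈ -2.4223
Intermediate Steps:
j(c) = c³/8 (j(c) = (c*c²)/8 = c³/8)
m(E) = (24 + E)*(-27/8 + E) (m(E) = (E + 24)*(E + (⅛)*(-3)³) = (24 + E)*(E + (⅛)*(-27)) = (24 + E)*(E - 27/8) = (24 + E)*(-27/8 + E))
(34343 - 1033)/(((-8811 + m(25)) - 12979) + 6979) = (34343 - 1033)/(((-8811 + (-81 + 25² + (165/8)*25)) - 12979) + 6979) = 33310/(((-8811 + (-81 + 625 + 4125/8)) - 12979) + 6979) = 33310/(((-8811 + 8477/8) - 12979) + 6979) = 33310/((-62011/8 - 12979) + 6979) = 33310/(-165843/8 + 6979) = 33310/(-110011/8) = 33310*(-8/110011) = -266480/110011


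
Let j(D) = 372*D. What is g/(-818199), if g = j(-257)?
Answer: 31868/272733 ≈ 0.11685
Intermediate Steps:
g = -95604 (g = 372*(-257) = -95604)
g/(-818199) = -95604/(-818199) = -95604*(-1/818199) = 31868/272733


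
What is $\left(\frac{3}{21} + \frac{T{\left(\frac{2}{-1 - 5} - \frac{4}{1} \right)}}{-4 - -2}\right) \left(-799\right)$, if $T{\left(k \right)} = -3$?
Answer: $- \frac{18377}{14} \approx -1312.6$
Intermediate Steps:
$\left(\frac{3}{21} + \frac{T{\left(\frac{2}{-1 - 5} - \frac{4}{1} \right)}}{-4 - -2}\right) \left(-799\right) = \left(\frac{3}{21} - \frac{3}{-4 - -2}\right) \left(-799\right) = \left(3 \cdot \frac{1}{21} - \frac{3}{-4 + 2}\right) \left(-799\right) = \left(\frac{1}{7} - \frac{3}{-2}\right) \left(-799\right) = \left(\frac{1}{7} - - \frac{3}{2}\right) \left(-799\right) = \left(\frac{1}{7} + \frac{3}{2}\right) \left(-799\right) = \frac{23}{14} \left(-799\right) = - \frac{18377}{14}$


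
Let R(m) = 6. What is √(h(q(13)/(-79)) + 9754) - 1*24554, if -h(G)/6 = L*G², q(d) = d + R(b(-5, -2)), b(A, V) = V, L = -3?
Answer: -24554 + 2*√15220303/79 ≈ -24455.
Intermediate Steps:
q(d) = 6 + d (q(d) = d + 6 = 6 + d)
h(G) = 18*G² (h(G) = -(-18)*G² = 18*G²)
√(h(q(13)/(-79)) + 9754) - 1*24554 = √(18*((6 + 13)/(-79))² + 9754) - 1*24554 = √(18*(19*(-1/79))² + 9754) - 24554 = √(18*(-19/79)² + 9754) - 24554 = √(18*(361/6241) + 9754) - 24554 = √(6498/6241 + 9754) - 24554 = √(60881212/6241) - 24554 = 2*√15220303/79 - 24554 = -24554 + 2*√15220303/79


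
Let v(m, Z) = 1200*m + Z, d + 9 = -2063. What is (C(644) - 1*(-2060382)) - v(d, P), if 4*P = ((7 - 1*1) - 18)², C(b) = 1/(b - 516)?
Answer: 581983489/128 ≈ 4.5467e+6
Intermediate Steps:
C(b) = 1/(-516 + b)
P = 36 (P = ((7 - 1*1) - 18)²/4 = ((7 - 1) - 18)²/4 = (6 - 18)²/4 = (¼)*(-12)² = (¼)*144 = 36)
d = -2072 (d = -9 - 2063 = -2072)
v(m, Z) = Z + 1200*m
(C(644) - 1*(-2060382)) - v(d, P) = (1/(-516 + 644) - 1*(-2060382)) - (36 + 1200*(-2072)) = (1/128 + 2060382) - (36 - 2486400) = (1/128 + 2060382) - 1*(-2486364) = 263728897/128 + 2486364 = 581983489/128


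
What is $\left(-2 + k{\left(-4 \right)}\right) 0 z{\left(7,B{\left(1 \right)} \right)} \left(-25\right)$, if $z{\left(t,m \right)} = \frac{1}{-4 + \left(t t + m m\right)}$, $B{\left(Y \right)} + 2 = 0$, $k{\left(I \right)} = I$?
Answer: $0$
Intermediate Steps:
$B{\left(Y \right)} = -2$ ($B{\left(Y \right)} = -2 + 0 = -2$)
$z{\left(t,m \right)} = \frac{1}{-4 + m^{2} + t^{2}}$ ($z{\left(t,m \right)} = \frac{1}{-4 + \left(t^{2} + m^{2}\right)} = \frac{1}{-4 + \left(m^{2} + t^{2}\right)} = \frac{1}{-4 + m^{2} + t^{2}}$)
$\left(-2 + k{\left(-4 \right)}\right) 0 z{\left(7,B{\left(1 \right)} \right)} \left(-25\right) = \frac{\left(-2 - 4\right) 0}{-4 + \left(-2\right)^{2} + 7^{2}} \left(-25\right) = \frac{\left(-6\right) 0}{-4 + 4 + 49} \left(-25\right) = \frac{0}{49} \left(-25\right) = 0 \cdot \frac{1}{49} \left(-25\right) = 0 \left(-25\right) = 0$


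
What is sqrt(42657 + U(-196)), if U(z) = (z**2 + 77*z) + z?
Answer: sqrt(65785) ≈ 256.49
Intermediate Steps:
U(z) = z**2 + 78*z
sqrt(42657 + U(-196)) = sqrt(42657 - 196*(78 - 196)) = sqrt(42657 - 196*(-118)) = sqrt(42657 + 23128) = sqrt(65785)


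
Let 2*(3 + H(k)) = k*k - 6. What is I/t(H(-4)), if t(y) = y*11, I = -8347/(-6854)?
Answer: 8347/150788 ≈ 0.055356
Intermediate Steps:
I = 8347/6854 (I = -8347*(-1/6854) = 8347/6854 ≈ 1.2178)
H(k) = -6 + k²/2 (H(k) = -3 + (k*k - 6)/2 = -3 + (k² - 6)/2 = -3 + (-6 + k²)/2 = -3 + (-3 + k²/2) = -6 + k²/2)
t(y) = 11*y
I/t(H(-4)) = 8347/(6854*((11*(-6 + (½)*(-4)²)))) = 8347/(6854*((11*(-6 + (½)*16)))) = 8347/(6854*((11*(-6 + 8)))) = 8347/(6854*((11*2))) = (8347/6854)/22 = (8347/6854)*(1/22) = 8347/150788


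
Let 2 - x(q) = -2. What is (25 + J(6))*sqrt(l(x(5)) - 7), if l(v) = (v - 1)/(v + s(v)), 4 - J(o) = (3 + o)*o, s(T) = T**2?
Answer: -5*I*sqrt(685)/2 ≈ -65.431*I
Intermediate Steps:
x(q) = 4 (x(q) = 2 - 1*(-2) = 2 + 2 = 4)
J(o) = 4 - o*(3 + o) (J(o) = 4 - (3 + o)*o = 4 - o*(3 + o))
l(v) = (-1 + v)/(v + v**2) (l(v) = (v - 1)/(v + v**2) = (-1 + v)/(v + v**2))
(25 + J(6))*sqrt(l(x(5)) - 7) = (25 + (4 - 1*6**2 - 3*6))*sqrt((-1 + 4)/(4*(1 + 4)) - 7) = (25 + (4 - 1*36 - 18))*sqrt((1/4)*3/5 - 7) = (25 + (4 - 36 - 18))*sqrt((1/4)*(1/5)*3 - 7) = (25 - 50)*sqrt(3/20 - 7) = -5*I*sqrt(685)/2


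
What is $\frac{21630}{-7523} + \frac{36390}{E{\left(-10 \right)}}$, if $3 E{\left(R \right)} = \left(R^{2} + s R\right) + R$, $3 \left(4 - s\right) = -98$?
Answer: $- \frac{248181063}{624409} \approx -397.47$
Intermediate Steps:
$s = \frac{110}{3}$ ($s = 4 - - \frac{98}{3} = 4 + \frac{98}{3} = \frac{110}{3} \approx 36.667$)
$E{\left(R \right)} = \frac{R^{2}}{3} + \frac{113 R}{9}$ ($E{\left(R \right)} = \frac{\left(R^{2} + \frac{110 R}{3}\right) + R}{3} = \frac{R^{2} + \frac{113 R}{3}}{3} = \frac{R^{2}}{3} + \frac{113 R}{9}$)
$\frac{21630}{-7523} + \frac{36390}{E{\left(-10 \right)}} = \frac{21630}{-7523} + \frac{36390}{\frac{1}{9} \left(-10\right) \left(113 + 3 \left(-10\right)\right)} = 21630 \left(- \frac{1}{7523}\right) + \frac{36390}{\frac{1}{9} \left(-10\right) \left(113 - 30\right)} = - \frac{21630}{7523} + \frac{36390}{\frac{1}{9} \left(-10\right) 83} = - \frac{21630}{7523} + \frac{36390}{- \frac{830}{9}} = - \frac{21630}{7523} + 36390 \left(- \frac{9}{830}\right) = - \frac{21630}{7523} - \frac{32751}{83} = - \frac{248181063}{624409}$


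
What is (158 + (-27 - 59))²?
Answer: 5184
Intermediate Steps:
(158 + (-27 - 59))² = (158 - 86)² = 72² = 5184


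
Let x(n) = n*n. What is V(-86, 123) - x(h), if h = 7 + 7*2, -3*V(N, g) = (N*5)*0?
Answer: -441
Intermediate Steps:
V(N, g) = 0 (V(N, g) = -N*5*0/3 = -5*N*0/3 = -1/3*0 = 0)
h = 21 (h = 7 + 14 = 21)
x(n) = n**2
V(-86, 123) - x(h) = 0 - 1*21**2 = 0 - 1*441 = 0 - 441 = -441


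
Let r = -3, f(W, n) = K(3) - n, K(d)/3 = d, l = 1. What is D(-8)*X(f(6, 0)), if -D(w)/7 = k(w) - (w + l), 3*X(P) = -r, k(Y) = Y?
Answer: 7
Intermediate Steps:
K(d) = 3*d
f(W, n) = 9 - n (f(W, n) = 3*3 - n = 9 - n)
X(P) = 1 (X(P) = (-1*(-3))/3 = (1/3)*3 = 1)
D(w) = 7 (D(w) = -7*(w - (w + 1)) = -7*(w - (1 + w)) = -7*(w + (-1 - w)) = -7*(-1) = 7)
D(-8)*X(f(6, 0)) = 7*1 = 7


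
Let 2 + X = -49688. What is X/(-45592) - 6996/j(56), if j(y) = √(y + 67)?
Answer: 24845/22796 - 2332*√123/41 ≈ -629.72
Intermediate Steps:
X = -49690 (X = -2 - 49688 = -49690)
j(y) = √(67 + y)
X/(-45592) - 6996/j(56) = -49690/(-45592) - 6996/√(67 + 56) = -49690*(-1/45592) - 6996*√123/123 = 24845/22796 - 2332*√123/41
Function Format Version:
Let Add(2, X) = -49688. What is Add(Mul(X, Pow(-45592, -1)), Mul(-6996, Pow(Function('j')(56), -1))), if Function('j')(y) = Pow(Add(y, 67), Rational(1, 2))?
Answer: Add(Rational(24845, 22796), Mul(Rational(-2332, 41), Pow(123, Rational(1, 2)))) ≈ -629.72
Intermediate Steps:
X = -49690 (X = Add(-2, -49688) = -49690)
Function('j')(y) = Pow(Add(67, y), Rational(1, 2))
Add(Mul(X, Pow(-45592, -1)), Mul(-6996, Pow(Function('j')(56), -1))) = Add(Mul(-49690, Pow(-45592, -1)), Mul(-6996, Pow(Pow(Add(67, 56), Rational(1, 2)), -1))) = Add(Mul(-49690, Rational(-1, 45592)), Mul(-6996, Pow(Pow(123, Rational(1, 2)), -1))) = Add(Rational(24845, 22796), Mul(-6996, Mul(Rational(1, 123), Pow(123, Rational(1, 2))))) = Add(Rational(24845, 22796), Mul(Rational(-2332, 41), Pow(123, Rational(1, 2))))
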